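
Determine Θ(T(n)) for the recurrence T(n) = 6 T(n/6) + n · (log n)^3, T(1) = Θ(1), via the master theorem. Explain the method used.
T(n) = Θ(n · (log n)^4)

Here log_6 6 = 1 and f(n) = n · (log n)^3 = Θ(n^(log_6 6) · (log n)^3). This is the extended Case 2 of the master theorem (f matches the critical exponent up to log factors), giving T(n) = Θ(n^(log_6 6) · (log n)^(3+1)) = Θ(n · (log n)^4).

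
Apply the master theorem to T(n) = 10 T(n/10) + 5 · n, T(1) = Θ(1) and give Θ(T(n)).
T(n) = Θ(n log n)

log_10 10 = 1, and f(n) = 5 · n = Θ(n^(log_10 10)). This is Case 2 of the master theorem: T(n) = Θ(f(n) · log n) = Θ(n log n).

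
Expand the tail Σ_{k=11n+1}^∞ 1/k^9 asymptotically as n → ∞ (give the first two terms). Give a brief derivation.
Σ_{k>11n} 1/k^9 = 1/(8 · (11n)^8) − 1/(2 · (11n)^9) + O(1/(11n)^10)

Compare to the integral: ∫_{11n}^∞ x^(−9) dx = [−x^(−8)/8]_{11n}^∞ = 1/((9−1)·(11n)^8). The Euler-Maclaurin correction adds −f(11n)/2 = −1/(2·(11n)^9). Euler-Maclaurin then gives
  Σ_{k>11n} 1/k^9 = ∫_{11n}^∞ dx/x^9 − 1/(2·(11n)^9) + O(1/(11n)^10).
(Equivalently this is ζ(9) − Σ_{k≤11n} 1/k^9.)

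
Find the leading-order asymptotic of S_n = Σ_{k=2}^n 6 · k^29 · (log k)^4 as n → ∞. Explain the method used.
S_n ~ n^30 · (log n)^4 / 5

By integral comparison, S_n = ∫_1^n 6 · x^29 · (log x)^4 dx + O(n^29 · (log n)^4). For the integral, the leading term of ∫_1^n x^29 (log x)^4 dx is n^30/30 · (log n)^4 (by repeated integration by parts; each step lowers the log-exponent and produces a relatively O(1/log n) correction). Hence S_n ~ n^30 · (log n)^4 / 5.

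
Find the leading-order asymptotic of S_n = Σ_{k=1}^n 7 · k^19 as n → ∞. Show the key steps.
S_n ~ 7 · n^20 / 20

By integral comparison (Euler-Maclaurin), Σ_{k=1}^n 7 · k^19 = 7 · ∫_0^n x^19 dx + O(n^19) = 7 · n^20/20 + O(n^19). (Equivalently, Faulhaber's formula gives the same leading term.)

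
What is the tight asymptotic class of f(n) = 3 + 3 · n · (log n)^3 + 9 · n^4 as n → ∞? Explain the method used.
f(n) ∈ Θ(n^4)

Compare the terms by growth order. For large n, n^a · (log n)^b dominates n^a' · (log n)^b' iff a > a', or (a = a' and b > b'). Ranking the 3 terms shows the dominant one is 9 · n^4. Hence f(n) ∈ Θ(n^4).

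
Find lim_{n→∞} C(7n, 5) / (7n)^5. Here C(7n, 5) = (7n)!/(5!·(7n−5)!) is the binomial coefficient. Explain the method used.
lim = 1/5! = 1/120

With N = 7n → ∞: C(N, 5) / N^5 = [N(N−1)…(N−4)] / (5! · N^5) = (1/5!) · 1 · (1 − 1/(7n)) · (1 − 2/(7n)) · (1 − 3/(7n)) · (1 − 4/(7n)). Each factor → 1 as N → ∞, so the limit is 1/5! = 1/120.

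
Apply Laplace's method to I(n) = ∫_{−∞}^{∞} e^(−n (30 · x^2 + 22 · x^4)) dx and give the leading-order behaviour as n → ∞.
I(n) ~ sqrt(π/(30n))

φ(x) = 30 · x^2 + 22 · x^4 has its unique global minimum at x* = 0 (since φ'(x) = 60x + 88x^3 = 0 only at x = 0 for real x with both coefficients positive, and φ → ∞ as |x| → ∞). At x* = 0, φ(0) = 0 and φ''(0) = 60. Laplace's method then gives
  I(n) ~ sqrt(2π / (n · φ''(0))) · e^(−n φ(0)) = sqrt(2π / (60n)) = sqrt(π/(30n)).
The 22 · x^4 term contributes only at subleading order (an O(1/n) relative correction).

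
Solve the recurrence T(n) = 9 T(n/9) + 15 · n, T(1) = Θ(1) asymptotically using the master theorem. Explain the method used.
T(n) = Θ(n log n)

log_9 9 = 1, and f(n) = 15 · n = Θ(n^(log_9 9)). This is Case 2 of the master theorem: T(n) = Θ(f(n) · log n) = Θ(n log n).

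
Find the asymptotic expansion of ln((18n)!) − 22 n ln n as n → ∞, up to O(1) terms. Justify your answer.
ln((18n)!) − 22 n ln n = −4 n ln n + 18(ln 18 − 1) n + (1/2) ln(2π·18n) + O(1/n)

Stirling: ln((18n)!) = 18n ln(18n) − 18n + (1/2) ln(2π·18n) + O(1/n).
Expand 18n ln(18n) = 18n (ln n + ln 18) = 18n ln n + 18n ln 18.
Subtract 22n ln n: leading term is (18 − 22) n ln n = −4 n ln n. The next term is 18n ln 18 − 18n = 18(ln 18 − 1) n. Then the (1/2) ln(2π·18n) correction.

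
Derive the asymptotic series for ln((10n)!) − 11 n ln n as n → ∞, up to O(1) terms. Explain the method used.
ln((10n)!) − 11 n ln n = −n ln n + 10(ln 10 − 1) n + (1/2) ln(2π·10n) + O(1/n)

Stirling: ln((10n)!) = 10n ln(10n) − 10n + (1/2) ln(2π·10n) + O(1/n).
Expand 10n ln(10n) = 10n (ln n + ln 10) = 10n ln n + 10n ln 10.
Subtract 11n ln n: leading term is (10 − 11) n ln n = −n ln n. The next term is 10n ln 10 − 10n = 10(ln 10 − 1) n. Then the (1/2) ln(2π·10n) correction.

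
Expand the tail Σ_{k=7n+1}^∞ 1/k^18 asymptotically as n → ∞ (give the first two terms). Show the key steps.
Σ_{k>7n} 1/k^18 = 1/(17 · (7n)^17) − 1/(2 · (7n)^18) + O(1/(7n)^19)

Compare to the integral: ∫_{7n}^∞ x^(−18) dx = [−x^(−17)/17]_{7n}^∞ = 1/((18−1)·(7n)^17). The Euler-Maclaurin correction adds −f(7n)/2 = −1/(2·(7n)^18). Euler-Maclaurin then gives
  Σ_{k>7n} 1/k^18 = ∫_{7n}^∞ dx/x^18 − 1/(2·(7n)^18) + O(1/(7n)^19).
(Equivalently this is ζ(18) − Σ_{k≤7n} 1/k^18.)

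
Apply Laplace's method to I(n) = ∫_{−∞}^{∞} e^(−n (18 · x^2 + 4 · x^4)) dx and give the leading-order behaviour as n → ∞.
I(n) ~ sqrt(π/(18n))

φ(x) = 18 · x^2 + 4 · x^4 has its unique global minimum at x* = 0 (since φ'(x) = 36x + 16x^3 = 0 only at x = 0 for real x with both coefficients positive, and φ → ∞ as |x| → ∞). At x* = 0, φ(0) = 0 and φ''(0) = 36. Laplace's method then gives
  I(n) ~ sqrt(2π / (n · φ''(0))) · e^(−n φ(0)) = sqrt(2π / (36n)) = sqrt(π/(18n)).
The 4 · x^4 term contributes only at subleading order (an O(1/n) relative correction).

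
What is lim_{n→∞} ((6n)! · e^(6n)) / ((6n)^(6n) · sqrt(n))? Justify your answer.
lim = sqrt(2π·6)

Stirling: (6n)! ~ sqrt(2π·6n) · (6n/e)^(6n). Hence
  (6n)! · e^(6n) / (6n)^(6n) ~ sqrt(2π·6n).
Dividing by sqrt(n): sqrt(2π·6n) / sqrt(n) = sqrt(2π·6) · n^((1−1)/2), so the limit is sqrt(2π·6).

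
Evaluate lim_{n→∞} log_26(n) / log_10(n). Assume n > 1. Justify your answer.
lim = ln(10) / ln(26) = log_26(10)

Change of base: log_26(n) = ln n / ln 26 and log_10(n) = ln n / ln 10. The ratio is (ln n / ln 26) · (ln 10 / ln n) = ln 10 / ln 26, a constant independent of n. So the limit is ln 10 / ln 26 = log_26(10).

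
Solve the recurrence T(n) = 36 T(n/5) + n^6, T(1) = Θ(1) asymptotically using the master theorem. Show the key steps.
T(n) = Θ(n^6)

log_5 36 ≈ 2.227. f(n) = n^6 dominates n^(log_5 36) since 6 > 2.227, and the regularity condition a·f(n/b) = 36·(n/5)^6 = (36/15625)·n^6 ≤ c·f(n) holds with c = 36/15625 ≈ 0.0023 < 1. So this is Case 3: T(n) = Θ(f(n)) = Θ(n^6).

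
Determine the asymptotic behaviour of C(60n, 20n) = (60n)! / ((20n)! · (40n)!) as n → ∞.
C(60n, 20n) ~ (27/4)^(20n) · sqrt(3/(4π·20n))

Write N = 20n. Apply Stirling to each factorial:
  (3N)! ~ sqrt(2π·3N) · (3N/e)^(3N),
  N! ~ sqrt(2π N) · (N/e)^N,
  (2N)! ~ sqrt(2π·2N) · (2N/e)^(2N).
The exponential factors combine to (3N)^(3N) / (N^N · (2N)^(2N)) = 3^(3N)/2^(2N) = (3^3/2^2)^N = (27/4)^N.
The square-root prefactors combine to sqrt(2π·3N) / (sqrt(2π N)·sqrt(2π·2N)) = sqrt(3 / (2π·2·N)) = sqrt(3/(4π·20n)).
Substituting N = 20n: C(60n, 20n) ~ (27/4)^(20n) · sqrt(3/(4π·20n)).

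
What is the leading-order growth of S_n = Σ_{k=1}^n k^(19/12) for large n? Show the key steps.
S_n ~ (12/31) · n^(31/12)

Integral comparison: Σ_{k=1}^n k^(19/12) = ∫_0^n x^(19/12) dx + O(n^(19/12)). The integral is n^(1 + 19/12) / (1 + 19/12) = n^((19+12)/12) / ((19+12)/12) = (12/31) · n^(31/12).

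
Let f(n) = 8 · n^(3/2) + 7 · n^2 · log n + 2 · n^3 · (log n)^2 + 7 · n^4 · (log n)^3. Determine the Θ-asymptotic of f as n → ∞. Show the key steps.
f(n) ∈ Θ(n^4 · (log n)^3)

Compare the terms by growth order. For large n, n^a · (log n)^b dominates n^a' · (log n)^b' iff a > a', or (a = a' and b > b'). Ranking the 4 terms shows the dominant one is 7 · n^4 · (log n)^3. Hence f(n) ∈ Θ(n^4 · (log n)^3).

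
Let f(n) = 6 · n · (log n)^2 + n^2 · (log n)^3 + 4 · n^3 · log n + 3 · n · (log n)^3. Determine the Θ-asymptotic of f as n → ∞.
f(n) ∈ Θ(n^3 · log n)

Compare the terms by growth order. For large n, n^a · (log n)^b dominates n^a' · (log n)^b' iff a > a', or (a = a' and b > b'). Ranking the 4 terms shows the dominant one is 4 · n^3 · log n. Hence f(n) ∈ Θ(n^3 · log n).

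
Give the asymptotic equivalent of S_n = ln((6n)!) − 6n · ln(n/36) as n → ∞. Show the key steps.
S_n ~ 6n · (ln 216 − 1) + O(ln n)

Stirling: ln((6n)!) = 6n ln(6n) − 6n + O(ln n).
  S_n = 6n ln(6n) − 6n − 6n ln(n/36) + O(ln n)
      = 6n ln(6n) − 6n ln n + 6n ln 36 − 6n + O(ln n)
      = 6n ln 6 + 6n ln 36 − 6n + O(ln n)
      = 6n (ln 216 − 1) + O(ln n).
Numerically ln(216) − 1 ≈ 4.3753.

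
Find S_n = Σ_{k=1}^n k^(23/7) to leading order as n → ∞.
S_n ~ (7/30) · n^(30/7)

Integral comparison: Σ_{k=1}^n k^(23/7) = ∫_0^n x^(23/7) dx + O(n^(23/7)). The integral is n^(1 + 23/7) / (1 + 23/7) = n^((23+7)/7) / ((23+7)/7) = (7/30) · n^(30/7).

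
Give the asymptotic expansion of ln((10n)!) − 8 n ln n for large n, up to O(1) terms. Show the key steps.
ln((10n)!) − 8 n ln n = 2 n ln n + 10(ln 10 − 1) n + (1/2) ln(2π·10n) + O(1/n)

Stirling: ln((10n)!) = 10n ln(10n) − 10n + (1/2) ln(2π·10n) + O(1/n).
Expand 10n ln(10n) = 10n (ln n + ln 10) = 10n ln n + 10n ln 10.
Subtract 8n ln n: leading term is (10 − 8) n ln n = 2 n ln n. The next term is 10n ln 10 − 10n = 10(ln 10 − 1) n. Then the (1/2) ln(2π·10n) correction.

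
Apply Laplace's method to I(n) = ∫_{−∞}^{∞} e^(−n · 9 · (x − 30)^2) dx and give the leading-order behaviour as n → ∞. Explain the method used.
I(n) = sqrt(π/(9n))

Here φ(x) = 9 · (x − 30)^2 has its unique minimum at x* = 30 with φ(x*) = 0 and φ''(x*) = 18. Laplace's method gives
  I(n) ~ e^(−n φ(x*)) · sqrt(2π / (n · φ''(x*))) = sqrt(2π / (18n)) = sqrt(π/(9n)).
This is exact: substituting u = (x − 30)·sqrt(9n) gives I(n) = (1/sqrt(9n)) ∫_{−∞}^{∞} e^(−u^2) du = sqrt(π/(9n)).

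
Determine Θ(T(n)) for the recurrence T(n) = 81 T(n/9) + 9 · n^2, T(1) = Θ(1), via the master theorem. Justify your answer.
T(n) = Θ(n^2 log n)

log_9 81 = 2, and f(n) = 9 · n^2 = Θ(n^(log_9 81)). This is Case 2 of the master theorem: T(n) = Θ(f(n) · log n) = Θ(n^2 log n).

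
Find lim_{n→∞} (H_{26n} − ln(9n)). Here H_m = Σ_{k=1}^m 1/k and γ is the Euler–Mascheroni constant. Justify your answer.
lim = ln(26/9) + γ

By Euler-Maclaurin, H_m = ln m + γ + O(1/m). So
  H_{26n} − ln(9n) = ln(26n) + γ − ln(9n) + O(1/n)
                       = ln(26/9) + γ + O(1/n).
Hence the limit is ln(26/9) + γ.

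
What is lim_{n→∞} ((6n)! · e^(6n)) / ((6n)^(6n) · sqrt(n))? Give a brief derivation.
lim = sqrt(2π·6)

Stirling: (6n)! ~ sqrt(2π·6n) · (6n/e)^(6n). Hence
  (6n)! · e^(6n) / (6n)^(6n) ~ sqrt(2π·6n).
Dividing by sqrt(n): sqrt(2π·6n) / sqrt(n) = sqrt(2π·6) · n^((1−1)/2), so the limit is sqrt(2π·6).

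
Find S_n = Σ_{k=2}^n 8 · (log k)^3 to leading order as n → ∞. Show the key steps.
S_n ~ 8 · n · (log n)^3

By integral comparison, S_n = ∫_1^n 8 · (log x)^3 dx + O((log n)^3). For the integral, the leading term of ∫_1^n (log x)^3 dx is n · (log n)^3 (by repeated integration by parts; each step lowers the log-exponent and produces a relatively O(1/log n) correction). Hence S_n ~ 8 · n · (log n)^3.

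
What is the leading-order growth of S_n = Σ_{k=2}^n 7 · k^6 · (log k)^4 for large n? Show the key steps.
S_n ~ n^7 · (log n)^4

By integral comparison, S_n = ∫_1^n 7 · x^6 · (log x)^4 dx + O(n^6 · (log n)^4). For the integral, the leading term of ∫_1^n x^6 (log x)^4 dx is n^7/7 · (log n)^4 (by repeated integration by parts; each step lowers the log-exponent and produces a relatively O(1/log n) correction). Hence S_n ~ n^7 · (log n)^4.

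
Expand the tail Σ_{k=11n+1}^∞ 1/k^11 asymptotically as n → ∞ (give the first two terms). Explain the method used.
Σ_{k>11n} 1/k^11 = 1/(10 · (11n)^10) − 1/(2 · (11n)^11) + O(1/(11n)^12)

Compare to the integral: ∫_{11n}^∞ x^(−11) dx = [−x^(−10)/10]_{11n}^∞ = 1/((11−1)·(11n)^10). The Euler-Maclaurin correction adds −f(11n)/2 = −1/(2·(11n)^11). Euler-Maclaurin then gives
  Σ_{k>11n} 1/k^11 = ∫_{11n}^∞ dx/x^11 − 1/(2·(11n)^11) + O(1/(11n)^12).
(Equivalently this is ζ(11) − Σ_{k≤11n} 1/k^11.)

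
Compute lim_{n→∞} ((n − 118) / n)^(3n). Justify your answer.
lim = e^(−354)

Rewrite as (1 − 118/n)^(3n). By the standard limit (1 + x/n)^n → e^x, we have (1 − 118/n)^n → e^(−118), and raising to the 3rd power gives e^(−354).
More precisely, ln[(1 − 118/n)^(3n)] = 3n · ln(1 − 118/n) = 3n · (-118/n + O(1/n^2)) = -354 + O(1/n) → -354.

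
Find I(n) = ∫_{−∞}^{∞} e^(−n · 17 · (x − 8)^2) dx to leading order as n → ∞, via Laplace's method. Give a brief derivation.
I(n) = sqrt(π/(17n))

Here φ(x) = 17 · (x − 8)^2 has its unique minimum at x* = 8 with φ(x*) = 0 and φ''(x*) = 34. Laplace's method gives
  I(n) ~ e^(−n φ(x*)) · sqrt(2π / (n · φ''(x*))) = sqrt(2π / (34n)) = sqrt(π/(17n)).
This is exact: substituting u = (x − 8)·sqrt(17n) gives I(n) = (1/sqrt(17n)) ∫_{−∞}^{∞} e^(−u^2) du = sqrt(π/(17n)).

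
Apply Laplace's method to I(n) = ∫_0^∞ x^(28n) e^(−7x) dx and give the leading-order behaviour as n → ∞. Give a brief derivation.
I(n) ~ (sqrt(2π·28n) / 7) · (28n/(7e))^(28n)

Write the integrand as exp(28n ln x − 7x) and set f(x) = 28n ln x − 7x. Then f'(x) = 28n/x − 7 = 0 at x* = 28n/7, and f''(x*) = −28n/x*^2 = −7^2/(28n). Laplace's method (interior maximum) gives
  I(n) ~ e^(f(x*)) · sqrt(2π / |f''(x*)|)
        = exp(28n ln(28n/7) − 28n) · sqrt(2π · 28n / 7^2)
        = (28n/7)^(28n) e^(−28n) · sqrt(2π·28n) / 7
        = (sqrt(2π·28n) / 7) · (28n/(7e))^(28n).
This matches Γ(28n+1)/7^(28n+1) with Stirling applied to Γ.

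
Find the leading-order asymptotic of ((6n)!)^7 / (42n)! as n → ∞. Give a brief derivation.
((6n)!)^7/(42n)! ~ ((2π·6n)^(6/2) / sqrt(7)) · 7^(−7·6n)  →  0

Write N = 6n. Stirling: N! ~ sqrt(2π N)(N/e)^N and (7N)! ~ sqrt(2π·7N)·(7N/e)^(7N).
  (N!)^7/(7N)! ~ (2π N)^(7/2) (N/e)^(7N) / [sqrt(2π·7N) (7N/e)^(7N)]
     = (2π N)^(7/2) / sqrt(2π·7N) · (N/(7N))^(7N)
     = (2π N)^((7−1)/2) / sqrt(7) · 7^(−7N).
Since 7^7 > 1, the factor 7^(−7N) decays exponentially, so the ratio → 0. Substituting N = 6n gives the stated form.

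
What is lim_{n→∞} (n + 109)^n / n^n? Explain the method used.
lim = e^109

Rewrite as (1 + 109/n)^(n). By the standard limit (1 + x/n)^n → e^x, we have (1 + 109/n)^n → e^109, and raising to the 1st power gives e^109.
More precisely, ln[(1 + 109/n)^(n)] = n · ln(1 + 109/n) = n · (109/n + O(1/n^2)) = 109 + O(1/n) → 109.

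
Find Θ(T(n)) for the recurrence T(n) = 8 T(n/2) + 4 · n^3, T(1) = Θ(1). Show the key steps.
T(n) = Θ(n^3 log n)

log_2 8 = 3, and f(n) = 4 · n^3 = Θ(n^(log_2 8)). This is Case 2 of the master theorem: T(n) = Θ(f(n) · log n) = Θ(n^3 log n).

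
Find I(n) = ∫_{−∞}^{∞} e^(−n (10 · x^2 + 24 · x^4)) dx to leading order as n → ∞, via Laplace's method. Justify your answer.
I(n) ~ sqrt(π/(10n))

φ(x) = 10 · x^2 + 24 · x^4 has its unique global minimum at x* = 0 (since φ'(x) = 20x + 96x^3 = 0 only at x = 0 for real x with both coefficients positive, and φ → ∞ as |x| → ∞). At x* = 0, φ(0) = 0 and φ''(0) = 20. Laplace's method then gives
  I(n) ~ sqrt(2π / (n · φ''(0))) · e^(−n φ(0)) = sqrt(2π / (20n)) = sqrt(π/(10n)).
The 24 · x^4 term contributes only at subleading order (an O(1/n) relative correction).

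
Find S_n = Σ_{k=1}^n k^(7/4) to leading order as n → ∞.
S_n ~ (4/11) · n^(11/4)

Integral comparison: Σ_{k=1}^n k^(7/4) = ∫_0^n x^(7/4) dx + O(n^(7/4)). The integral is n^(1 + 7/4) / (1 + 7/4) = n^((7+4)/4) / ((7+4)/4) = (4/11) · n^(11/4).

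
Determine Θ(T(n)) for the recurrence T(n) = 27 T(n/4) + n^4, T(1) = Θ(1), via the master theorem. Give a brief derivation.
T(n) = Θ(n^4)

log_4 27 ≈ 2.377. f(n) = n^4 dominates n^(log_4 27) since 4 > 2.377, and the regularity condition a·f(n/b) = 27·(n/4)^4 = (27/256)·n^4 ≤ c·f(n) holds with c = 27/256 ≈ 0.105 < 1. So this is Case 3: T(n) = Θ(f(n)) = Θ(n^4).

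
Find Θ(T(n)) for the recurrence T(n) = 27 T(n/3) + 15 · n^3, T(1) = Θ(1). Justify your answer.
T(n) = Θ(n^3 log n)

log_3 27 = 3, and f(n) = 15 · n^3 = Θ(n^(log_3 27)). This is Case 2 of the master theorem: T(n) = Θ(f(n) · log n) = Θ(n^3 log n).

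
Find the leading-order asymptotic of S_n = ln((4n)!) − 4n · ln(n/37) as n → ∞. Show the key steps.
S_n ~ 4n · (ln 148 − 1) + O(ln n)

Stirling: ln((4n)!) = 4n ln(4n) − 4n + O(ln n).
  S_n = 4n ln(4n) − 4n − 4n ln(n/37) + O(ln n)
      = 4n ln(4n) − 4n ln n + 4n ln 37 − 4n + O(ln n)
      = 4n ln 4 + 4n ln 37 − 4n + O(ln n)
      = 4n (ln 148 − 1) + O(ln n).
Numerically ln(148) − 1 ≈ 3.9972.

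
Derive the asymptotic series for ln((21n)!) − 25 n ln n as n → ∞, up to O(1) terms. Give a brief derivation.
ln((21n)!) − 25 n ln n = −4 n ln n + 21(ln 21 − 1) n + (1/2) ln(2π·21n) + O(1/n)

Stirling: ln((21n)!) = 21n ln(21n) − 21n + (1/2) ln(2π·21n) + O(1/n).
Expand 21n ln(21n) = 21n (ln n + ln 21) = 21n ln n + 21n ln 21.
Subtract 25n ln n: leading term is (21 − 25) n ln n = −4 n ln n. The next term is 21n ln 21 − 21n = 21(ln 21 − 1) n. Then the (1/2) ln(2π·21n) correction.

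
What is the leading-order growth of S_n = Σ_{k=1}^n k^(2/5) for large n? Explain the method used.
S_n ~ (5/7) · n^(7/5)

Integral comparison: Σ_{k=1}^n k^(2/5) = ∫_0^n x^(2/5) dx + O(n^(2/5)). The integral is n^(1 + 2/5) / (1 + 2/5) = n^((2+5)/5) / ((2+5)/5) = (5/7) · n^(7/5).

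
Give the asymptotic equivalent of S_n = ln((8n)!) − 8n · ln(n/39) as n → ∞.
S_n ~ 8n · (ln 312 − 1) + O(ln n)

Stirling: ln((8n)!) = 8n ln(8n) − 8n + O(ln n).
  S_n = 8n ln(8n) − 8n − 8n ln(n/39) + O(ln n)
      = 8n ln(8n) − 8n ln n + 8n ln 39 − 8n + O(ln n)
      = 8n ln 8 + 8n ln 39 − 8n + O(ln n)
      = 8n (ln 312 − 1) + O(ln n).
Numerically ln(312) − 1 ≈ 4.7430.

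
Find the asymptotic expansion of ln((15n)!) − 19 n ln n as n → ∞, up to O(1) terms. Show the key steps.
ln((15n)!) − 19 n ln n = −4 n ln n + 15(ln 15 − 1) n + (1/2) ln(2π·15n) + O(1/n)

Stirling: ln((15n)!) = 15n ln(15n) − 15n + (1/2) ln(2π·15n) + O(1/n).
Expand 15n ln(15n) = 15n (ln n + ln 15) = 15n ln n + 15n ln 15.
Subtract 19n ln n: leading term is (15 − 19) n ln n = −4 n ln n. The next term is 15n ln 15 − 15n = 15(ln 15 − 1) n. Then the (1/2) ln(2π·15n) correction.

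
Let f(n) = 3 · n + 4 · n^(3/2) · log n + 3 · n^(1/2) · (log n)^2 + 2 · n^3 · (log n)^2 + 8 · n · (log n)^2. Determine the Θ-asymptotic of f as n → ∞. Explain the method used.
f(n) ∈ Θ(n^3 · (log n)^2)

Compare the terms by growth order. For large n, n^a · (log n)^b dominates n^a' · (log n)^b' iff a > a', or (a = a' and b > b'). Ranking the 5 terms shows the dominant one is 2 · n^3 · (log n)^2. Hence f(n) ∈ Θ(n^3 · (log n)^2).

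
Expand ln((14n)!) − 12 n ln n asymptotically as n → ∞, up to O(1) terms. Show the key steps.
ln((14n)!) − 12 n ln n = 2 n ln n + 14(ln 14 − 1) n + (1/2) ln(2π·14n) + O(1/n)

Stirling: ln((14n)!) = 14n ln(14n) − 14n + (1/2) ln(2π·14n) + O(1/n).
Expand 14n ln(14n) = 14n (ln n + ln 14) = 14n ln n + 14n ln 14.
Subtract 12n ln n: leading term is (14 − 12) n ln n = 2 n ln n. The next term is 14n ln 14 − 14n = 14(ln 14 − 1) n. Then the (1/2) ln(2π·14n) correction.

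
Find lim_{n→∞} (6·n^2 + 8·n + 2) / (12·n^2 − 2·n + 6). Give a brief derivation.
lim = 6/12 = 1/2

For large n the leading n^2 terms dominate both numerator and denominator. Dividing top and bottom by n^2, every other term tends to 0, leaving 6/12 = 1/2.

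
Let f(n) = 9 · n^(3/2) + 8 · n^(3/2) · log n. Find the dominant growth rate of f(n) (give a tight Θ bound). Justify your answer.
f(n) ∈ Θ(n^(3/2) · log n)

Compare the terms by growth order. For large n, n^a · (log n)^b dominates n^a' · (log n)^b' iff a > a', or (a = a' and b > b'). Ranking the 2 terms shows the dominant one is 8 · n^(3/2) · log n. Hence f(n) ∈ Θ(n^(3/2) · log n).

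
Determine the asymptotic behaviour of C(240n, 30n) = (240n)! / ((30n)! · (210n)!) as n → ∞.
C(240n, 30n) ~ (16777216/823543)^(30n) · sqrt(4/(7π·30n))

Write N = 30n. Apply Stirling to each factorial:
  (8N)! ~ sqrt(2π·8N) · (8N/e)^(8N),
  N! ~ sqrt(2π N) · (N/e)^N,
  (7N)! ~ sqrt(2π·7N) · (7N/e)^(7N).
The exponential factors combine to (8N)^(8N) / (N^N · (7N)^(7N)) = 8^(8N)/7^(7N) = (8^8/7^7)^N = (16777216/823543)^N.
The square-root prefactors combine to sqrt(2π·8N) / (sqrt(2π N)·sqrt(2π·7N)) = sqrt(8 / (2π·7·N)) = sqrt(4/(7π·30n)).
Substituting N = 30n: C(240n, 30n) ~ (16777216/823543)^(30n) · sqrt(4/(7π·30n)).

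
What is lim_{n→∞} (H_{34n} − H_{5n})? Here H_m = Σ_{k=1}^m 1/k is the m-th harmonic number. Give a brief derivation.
lim = ln(34/5)

Euler-Maclaurin gives H_m = ln m + γ + 1/(2m) + O(1/m^2). The γ and O(1/m) terms cancel in the difference:
  H_{34n} − H_{5n} = ln(34n) − ln(5n) + O(1/n) = ln(34/5) + O(1/n).
Hence the limit is ln(34/5).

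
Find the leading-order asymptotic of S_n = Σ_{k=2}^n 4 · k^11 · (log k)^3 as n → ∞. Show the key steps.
S_n ~ n^12 · (log n)^3 / 3

By integral comparison, S_n = ∫_1^n 4 · x^11 · (log x)^3 dx + O(n^11 · (log n)^3). For the integral, the leading term of ∫_1^n x^11 (log x)^3 dx is n^12/12 · (log n)^3 (by repeated integration by parts; each step lowers the log-exponent and produces a relatively O(1/log n) correction). Hence S_n ~ n^12 · (log n)^3 / 3.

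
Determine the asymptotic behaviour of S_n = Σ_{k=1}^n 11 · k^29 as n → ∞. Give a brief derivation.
S_n ~ 11 · n^30 / 30

By integral comparison (Euler-Maclaurin), Σ_{k=1}^n 11 · k^29 = 11 · ∫_0^n x^29 dx + O(n^29) = 11 · n^30/30 + O(n^29). (Equivalently, Faulhaber's formula gives the same leading term.)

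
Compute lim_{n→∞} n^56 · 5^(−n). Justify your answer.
lim = 0

Exponentials with base > 1 dominate every fixed polynomial: for any fixed c, n^c / 5^n → 0 as n → ∞ (e.g. by the ratio test, or by writing 5^n = e^(n ln 5) and noting e^(n ln 5) / n^c → ∞). Hence n^56 · 5^(−n) = n^56 / 5^n → 0.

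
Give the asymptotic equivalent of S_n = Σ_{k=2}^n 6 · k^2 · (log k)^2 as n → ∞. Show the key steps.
S_n ~ 2 · n^3 · (log n)^2

By integral comparison, S_n = ∫_1^n 6 · x^2 · (log x)^2 dx + O(n^2 · (log n)^2). For the integral, the leading term of ∫_1^n x^2 (log x)^2 dx is n^3/3 · (log n)^2 (by repeated integration by parts; each step lowers the log-exponent and produces a relatively O(1/log n) correction). Hence S_n ~ 2 · n^3 · (log n)^2.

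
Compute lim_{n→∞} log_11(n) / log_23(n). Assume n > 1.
lim = ln(23) / ln(11) = log_11(23)

Change of base: log_11(n) = ln n / ln 11 and log_23(n) = ln n / ln 23. The ratio is (ln n / ln 11) · (ln 23 / ln n) = ln 23 / ln 11, a constant independent of n. So the limit is ln 23 / ln 11 = log_11(23).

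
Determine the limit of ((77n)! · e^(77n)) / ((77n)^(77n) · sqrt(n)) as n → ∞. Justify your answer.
lim = sqrt(2π·77)

Stirling: (77n)! ~ sqrt(2π·77n) · (77n/e)^(77n). Hence
  (77n)! · e^(77n) / (77n)^(77n) ~ sqrt(2π·77n).
Dividing by sqrt(n): sqrt(2π·77n) / sqrt(n) = sqrt(2π·77) · n^((1−1)/2), so the limit is sqrt(2π·77).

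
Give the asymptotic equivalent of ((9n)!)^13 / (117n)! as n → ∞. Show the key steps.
((9n)!)^13/(117n)! ~ ((2π·9n)^(12/2) / sqrt(13)) · 13^(−13·9n)  →  0

Write N = 9n. Stirling: N! ~ sqrt(2π N)(N/e)^N and (13N)! ~ sqrt(2π·13N)·(13N/e)^(13N).
  (N!)^13/(13N)! ~ (2π N)^(13/2) (N/e)^(13N) / [sqrt(2π·13N) (13N/e)^(13N)]
     = (2π N)^(13/2) / sqrt(2π·13N) · (N/(13N))^(13N)
     = (2π N)^((13−1)/2) / sqrt(13) · 13^(−13N).
Since 13^13 > 1, the factor 13^(−13N) decays exponentially, so the ratio → 0. Substituting N = 9n gives the stated form.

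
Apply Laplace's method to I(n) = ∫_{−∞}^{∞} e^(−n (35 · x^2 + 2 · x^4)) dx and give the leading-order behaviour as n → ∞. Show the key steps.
I(n) ~ sqrt(π/(35n))

φ(x) = 35 · x^2 + 2 · x^4 has its unique global minimum at x* = 0 (since φ'(x) = 70x + 8x^3 = 0 only at x = 0 for real x with both coefficients positive, and φ → ∞ as |x| → ∞). At x* = 0, φ(0) = 0 and φ''(0) = 70. Laplace's method then gives
  I(n) ~ sqrt(2π / (n · φ''(0))) · e^(−n φ(0)) = sqrt(2π / (70n)) = sqrt(π/(35n)).
The 2 · x^4 term contributes only at subleading order (an O(1/n) relative correction).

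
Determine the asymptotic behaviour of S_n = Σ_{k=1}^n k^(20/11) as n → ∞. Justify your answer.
S_n ~ (11/31) · n^(31/11)

Integral comparison: Σ_{k=1}^n k^(20/11) = ∫_0^n x^(20/11) dx + O(n^(20/11)). The integral is n^(1 + 20/11) / (1 + 20/11) = n^((20+11)/11) / ((20+11)/11) = (11/31) · n^(31/11).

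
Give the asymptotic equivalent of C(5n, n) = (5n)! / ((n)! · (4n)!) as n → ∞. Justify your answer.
C(5n, n) ~ (3125/256)^(n) · sqrt(5/(8π·n))

Write N = n. Apply Stirling to each factorial:
  (5N)! ~ sqrt(2π·5N) · (5N/e)^(5N),
  N! ~ sqrt(2π N) · (N/e)^N,
  (4N)! ~ sqrt(2π·4N) · (4N/e)^(4N).
The exponential factors combine to (5N)^(5N) / (N^N · (4N)^(4N)) = 5^(5N)/4^(4N) = (5^5/4^4)^N = (3125/256)^N.
The square-root prefactors combine to sqrt(2π·5N) / (sqrt(2π N)·sqrt(2π·4N)) = sqrt(5 / (2π·4·N)) = sqrt(5/(8π·n)).
Substituting N = n: C(5n, n) ~ (3125/256)^(n) · sqrt(5/(8π·n)).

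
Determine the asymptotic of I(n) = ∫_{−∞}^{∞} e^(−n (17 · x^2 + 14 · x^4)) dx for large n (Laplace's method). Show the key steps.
I(n) ~ sqrt(π/(17n))

φ(x) = 17 · x^2 + 14 · x^4 has its unique global minimum at x* = 0 (since φ'(x) = 34x + 56x^3 = 0 only at x = 0 for real x with both coefficients positive, and φ → ∞ as |x| → ∞). At x* = 0, φ(0) = 0 and φ''(0) = 34. Laplace's method then gives
  I(n) ~ sqrt(2π / (n · φ''(0))) · e^(−n φ(0)) = sqrt(2π / (34n)) = sqrt(π/(17n)).
The 14 · x^4 term contributes only at subleading order (an O(1/n) relative correction).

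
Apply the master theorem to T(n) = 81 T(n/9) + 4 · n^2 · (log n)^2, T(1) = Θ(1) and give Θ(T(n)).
T(n) = Θ(n^2 · (log n)^3)

Here log_9 81 = 2 and f(n) = 4 · n^2 · (log n)^2 = Θ(n^(log_9 81) · (log n)^2). This is the extended Case 2 of the master theorem (f matches the critical exponent up to log factors), giving T(n) = Θ(n^(log_9 81) · (log n)^(2+1)) = Θ(n^2 · (log n)^3).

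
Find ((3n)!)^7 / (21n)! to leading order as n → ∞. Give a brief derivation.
((3n)!)^7/(21n)! ~ ((2π·3n)^(6/2) / sqrt(7)) · 7^(−7·3n)  →  0

Write N = 3n. Stirling: N! ~ sqrt(2π N)(N/e)^N and (7N)! ~ sqrt(2π·7N)·(7N/e)^(7N).
  (N!)^7/(7N)! ~ (2π N)^(7/2) (N/e)^(7N) / [sqrt(2π·7N) (7N/e)^(7N)]
     = (2π N)^(7/2) / sqrt(2π·7N) · (N/(7N))^(7N)
     = (2π N)^((7−1)/2) / sqrt(7) · 7^(−7N).
Since 7^7 > 1, the factor 7^(−7N) decays exponentially, so the ratio → 0. Substituting N = 3n gives the stated form.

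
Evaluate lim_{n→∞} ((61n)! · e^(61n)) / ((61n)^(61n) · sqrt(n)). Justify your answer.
lim = sqrt(2π·61)

Stirling: (61n)! ~ sqrt(2π·61n) · (61n/e)^(61n). Hence
  (61n)! · e^(61n) / (61n)^(61n) ~ sqrt(2π·61n).
Dividing by sqrt(n): sqrt(2π·61n) / sqrt(n) = sqrt(2π·61) · n^((1−1)/2), so the limit is sqrt(2π·61).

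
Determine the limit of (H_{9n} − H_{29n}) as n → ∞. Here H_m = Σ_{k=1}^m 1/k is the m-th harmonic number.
lim = ln(9/29)

Euler-Maclaurin gives H_m = ln m + γ + 1/(2m) + O(1/m^2). The γ and O(1/m) terms cancel in the difference:
  H_{9n} − H_{29n} = ln(9n) − ln(29n) + O(1/n) = ln(9/29) + O(1/n).
Hence the limit is ln(9/29).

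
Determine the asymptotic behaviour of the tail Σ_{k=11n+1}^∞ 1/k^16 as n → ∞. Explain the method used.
Σ_{k>11n} 1/k^16 ~ 1/(15 · (11n)^15)

Compare to the integral: ∫_{11n}^∞ x^(−16) dx = [−x^(−15)/15]_{11n}^∞ = 1/((16−1)·(11n)^15). Euler-Maclaurin then gives
  Σ_{k>11n} 1/k^16 = ∫_{11n}^∞ dx/x^16 − 1/(2·(11n)^16) + O(1/(11n)^17).
(Equivalently this is ζ(16) − Σ_{k≤11n} 1/k^16.)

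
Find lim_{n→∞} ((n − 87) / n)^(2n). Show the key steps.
lim = e^(−174)

Rewrite as (1 − 87/n)^(2n). By the standard limit (1 + x/n)^n → e^x, we have (1 − 87/n)^n → e^(−87), and raising to the 2nd power gives e^(−174).
More precisely, ln[(1 − 87/n)^(2n)] = 2n · ln(1 − 87/n) = 2n · (-87/n + O(1/n^2)) = -174 + O(1/n) → -174.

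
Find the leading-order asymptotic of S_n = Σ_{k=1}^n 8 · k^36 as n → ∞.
S_n ~ 8 · n^37 / 37

By integral comparison (Euler-Maclaurin), Σ_{k=1}^n 8 · k^36 = 8 · ∫_0^n x^36 dx + O(n^36) = 8 · n^37/37 + O(n^36). (Equivalently, Faulhaber's formula gives the same leading term.)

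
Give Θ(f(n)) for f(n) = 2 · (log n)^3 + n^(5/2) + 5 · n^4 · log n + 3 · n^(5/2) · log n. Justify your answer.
f(n) ∈ Θ(n^4 · log n)

Compare the terms by growth order. For large n, n^a · (log n)^b dominates n^a' · (log n)^b' iff a > a', or (a = a' and b > b'). Ranking the 4 terms shows the dominant one is 5 · n^4 · log n. Hence f(n) ∈ Θ(n^4 · log n).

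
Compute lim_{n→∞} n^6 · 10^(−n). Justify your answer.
lim = 0

Exponentials with base > 1 dominate every fixed polynomial: for any fixed c, n^c / 10^n → 0 as n → ∞ (e.g. by the ratio test, or by writing 10^n = e^(n ln 10) and noting e^(n ln 10) / n^c → ∞). Hence n^6 · 10^(−n) = n^6 / 10^n → 0.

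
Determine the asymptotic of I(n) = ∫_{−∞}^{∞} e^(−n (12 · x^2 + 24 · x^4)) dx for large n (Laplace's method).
I(n) ~ sqrt(π/(12n))

φ(x) = 12 · x^2 + 24 · x^4 has its unique global minimum at x* = 0 (since φ'(x) = 24x + 96x^3 = 0 only at x = 0 for real x with both coefficients positive, and φ → ∞ as |x| → ∞). At x* = 0, φ(0) = 0 and φ''(0) = 24. Laplace's method then gives
  I(n) ~ sqrt(2π / (n · φ''(0))) · e^(−n φ(0)) = sqrt(2π / (24n)) = sqrt(π/(12n)).
The 24 · x^4 term contributes only at subleading order (an O(1/n) relative correction).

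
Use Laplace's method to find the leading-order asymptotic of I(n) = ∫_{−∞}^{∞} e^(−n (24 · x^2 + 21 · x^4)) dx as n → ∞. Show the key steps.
I(n) ~ sqrt(π/(24n))

φ(x) = 24 · x^2 + 21 · x^4 has its unique global minimum at x* = 0 (since φ'(x) = 48x + 84x^3 = 0 only at x = 0 for real x with both coefficients positive, and φ → ∞ as |x| → ∞). At x* = 0, φ(0) = 0 and φ''(0) = 48. Laplace's method then gives
  I(n) ~ sqrt(2π / (n · φ''(0))) · e^(−n φ(0)) = sqrt(2π / (48n)) = sqrt(π/(24n)).
The 21 · x^4 term contributes only at subleading order (an O(1/n) relative correction).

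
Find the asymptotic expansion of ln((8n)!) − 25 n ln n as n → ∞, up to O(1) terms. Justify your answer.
ln((8n)!) − 25 n ln n = −17 n ln n + 8(ln 8 − 1) n + (1/2) ln(2π·8n) + O(1/n)

Stirling: ln((8n)!) = 8n ln(8n) − 8n + (1/2) ln(2π·8n) + O(1/n).
Expand 8n ln(8n) = 8n (ln n + ln 8) = 8n ln n + 8n ln 8.
Subtract 25n ln n: leading term is (8 − 25) n ln n = −17 n ln n. The next term is 8n ln 8 − 8n = 8(ln 8 − 1) n. Then the (1/2) ln(2π·8n) correction.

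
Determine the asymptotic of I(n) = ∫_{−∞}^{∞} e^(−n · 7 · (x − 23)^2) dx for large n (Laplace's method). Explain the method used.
I(n) = sqrt(π/(7n))

Here φ(x) = 7 · (x − 23)^2 has its unique minimum at x* = 23 with φ(x*) = 0 and φ''(x*) = 14. Laplace's method gives
  I(n) ~ e^(−n φ(x*)) · sqrt(2π / (n · φ''(x*))) = sqrt(2π / (14n)) = sqrt(π/(7n)).
This is exact: substituting u = (x − 23)·sqrt(7n) gives I(n) = (1/sqrt(7n)) ∫_{−∞}^{∞} e^(−u^2) du = sqrt(π/(7n)).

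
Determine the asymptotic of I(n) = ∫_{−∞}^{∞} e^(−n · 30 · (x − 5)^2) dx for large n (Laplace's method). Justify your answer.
I(n) = sqrt(π/(30n))

Here φ(x) = 30 · (x − 5)^2 has its unique minimum at x* = 5 with φ(x*) = 0 and φ''(x*) = 60. Laplace's method gives
  I(n) ~ e^(−n φ(x*)) · sqrt(2π / (n · φ''(x*))) = sqrt(2π / (60n)) = sqrt(π/(30n)).
This is exact: substituting u = (x − 5)·sqrt(30n) gives I(n) = (1/sqrt(30n)) ∫_{−∞}^{∞} e^(−u^2) du = sqrt(π/(30n)).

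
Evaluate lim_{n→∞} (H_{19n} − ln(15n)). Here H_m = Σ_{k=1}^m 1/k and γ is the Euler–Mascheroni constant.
lim = ln(19/15) + γ

By Euler-Maclaurin, H_m = ln m + γ + O(1/m). So
  H_{19n} − ln(15n) = ln(19n) + γ − ln(15n) + O(1/n)
                       = ln(19/15) + γ + O(1/n).
Hence the limit is ln(19/15) + γ.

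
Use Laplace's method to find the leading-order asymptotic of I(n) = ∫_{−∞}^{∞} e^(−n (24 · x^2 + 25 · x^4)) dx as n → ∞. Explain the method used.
I(n) ~ sqrt(π/(24n))

φ(x) = 24 · x^2 + 25 · x^4 has its unique global minimum at x* = 0 (since φ'(x) = 48x + 100x^3 = 0 only at x = 0 for real x with both coefficients positive, and φ → ∞ as |x| → ∞). At x* = 0, φ(0) = 0 and φ''(0) = 48. Laplace's method then gives
  I(n) ~ sqrt(2π / (n · φ''(0))) · e^(−n φ(0)) = sqrt(2π / (48n)) = sqrt(π/(24n)).
The 25 · x^4 term contributes only at subleading order (an O(1/n) relative correction).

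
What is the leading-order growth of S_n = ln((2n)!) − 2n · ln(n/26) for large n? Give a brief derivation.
S_n ~ 2n · (ln 52 − 1) + O(ln n)

Stirling: ln((2n)!) = 2n ln(2n) − 2n + O(ln n).
  S_n = 2n ln(2n) − 2n − 2n ln(n/26) + O(ln n)
      = 2n ln(2n) − 2n ln n + 2n ln 26 − 2n + O(ln n)
      = 2n ln 2 + 2n ln 26 − 2n + O(ln n)
      = 2n (ln 52 − 1) + O(ln n).
Numerically ln(52) − 1 ≈ 2.9512.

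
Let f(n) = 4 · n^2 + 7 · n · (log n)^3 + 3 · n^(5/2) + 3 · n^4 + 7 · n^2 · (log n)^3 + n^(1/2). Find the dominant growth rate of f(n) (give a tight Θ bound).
f(n) ∈ Θ(n^4)

Compare the terms by growth order. For large n, n^a · (log n)^b dominates n^a' · (log n)^b' iff a > a', or (a = a' and b > b'). Ranking the 6 terms shows the dominant one is 3 · n^4. Hence f(n) ∈ Θ(n^4).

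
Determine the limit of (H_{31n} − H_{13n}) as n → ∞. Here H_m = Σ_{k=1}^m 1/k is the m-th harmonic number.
lim = ln(31/13)

Euler-Maclaurin gives H_m = ln m + γ + 1/(2m) + O(1/m^2). The γ and O(1/m) terms cancel in the difference:
  H_{31n} − H_{13n} = ln(31n) − ln(13n) + O(1/n) = ln(31/13) + O(1/n).
Hence the limit is ln(31/13).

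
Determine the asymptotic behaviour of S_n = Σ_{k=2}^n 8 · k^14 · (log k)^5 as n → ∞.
S_n ~ 8 · n^15 · (log n)^5 / 15

By integral comparison, S_n = ∫_1^n 8 · x^14 · (log x)^5 dx + O(n^14 · (log n)^5). For the integral, the leading term of ∫_1^n x^14 (log x)^5 dx is n^15/15 · (log n)^5 (by repeated integration by parts; each step lowers the log-exponent and produces a relatively O(1/log n) correction). Hence S_n ~ 8 · n^15 · (log n)^5 / 15.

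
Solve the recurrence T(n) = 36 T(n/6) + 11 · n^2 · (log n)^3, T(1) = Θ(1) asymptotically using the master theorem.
T(n) = Θ(n^2 · (log n)^4)

Here log_6 36 = 2 and f(n) = 11 · n^2 · (log n)^3 = Θ(n^(log_6 36) · (log n)^3). This is the extended Case 2 of the master theorem (f matches the critical exponent up to log factors), giving T(n) = Θ(n^(log_6 36) · (log n)^(3+1)) = Θ(n^2 · (log n)^4).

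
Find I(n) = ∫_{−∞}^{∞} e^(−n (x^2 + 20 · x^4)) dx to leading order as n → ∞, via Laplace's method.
I(n) ~ sqrt(π/n)

φ(x) = x^2 + 20 · x^4 has its unique global minimum at x* = 0 (since φ'(x) = 2x + 80x^3 = 0 only at x = 0 for real x with both coefficients positive, and φ → ∞ as |x| → ∞). At x* = 0, φ(0) = 0 and φ''(0) = 2. Laplace's method then gives
  I(n) ~ sqrt(2π / (n · φ''(0))) · e^(−n φ(0)) = sqrt(2π / (2n)) = sqrt(π/n).
The 20 · x^4 term contributes only at subleading order (an O(1/n) relative correction).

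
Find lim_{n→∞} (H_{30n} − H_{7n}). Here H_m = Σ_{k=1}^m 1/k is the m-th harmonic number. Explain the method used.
lim = ln(30/7)

Euler-Maclaurin gives H_m = ln m + γ + 1/(2m) + O(1/m^2). The γ and O(1/m) terms cancel in the difference:
  H_{30n} − H_{7n} = ln(30n) − ln(7n) + O(1/n) = ln(30/7) + O(1/n).
Hence the limit is ln(30/7).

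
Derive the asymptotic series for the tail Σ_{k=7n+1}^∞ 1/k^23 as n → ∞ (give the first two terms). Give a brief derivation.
Σ_{k>7n} 1/k^23 = 1/(22 · (7n)^22) − 1/(2 · (7n)^23) + O(1/(7n)^24)

Compare to the integral: ∫_{7n}^∞ x^(−23) dx = [−x^(−22)/22]_{7n}^∞ = 1/((23−1)·(7n)^22). The Euler-Maclaurin correction adds −f(7n)/2 = −1/(2·(7n)^23). Euler-Maclaurin then gives
  Σ_{k>7n} 1/k^23 = ∫_{7n}^∞ dx/x^23 − 1/(2·(7n)^23) + O(1/(7n)^24).
(Equivalently this is ζ(23) − Σ_{k≤7n} 1/k^23.)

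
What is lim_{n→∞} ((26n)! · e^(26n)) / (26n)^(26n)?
lim = ∞

Stirling: (26n)! ~ sqrt(2π·26n) · (26n/e)^(26n). Hence
  (26n)! · e^(26n) / (26n)^(26n) ~ sqrt(2π·26n) = sqrt(2π·26) · sqrt(n) → ∞.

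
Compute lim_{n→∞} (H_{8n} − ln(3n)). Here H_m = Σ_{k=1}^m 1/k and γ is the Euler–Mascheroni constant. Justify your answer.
lim = ln(8/3) + γ

By Euler-Maclaurin, H_m = ln m + γ + O(1/m). So
  H_{8n} − ln(3n) = ln(8n) + γ − ln(3n) + O(1/n)
                       = ln(8/3) + γ + O(1/n).
Hence the limit is ln(8/3) + γ.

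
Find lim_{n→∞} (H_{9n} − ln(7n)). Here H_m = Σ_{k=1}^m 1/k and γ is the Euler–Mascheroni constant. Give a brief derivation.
lim = ln(9/7) + γ

By Euler-Maclaurin, H_m = ln m + γ + O(1/m). So
  H_{9n} − ln(7n) = ln(9n) + γ − ln(7n) + O(1/n)
                       = ln(9/7) + γ + O(1/n).
Hence the limit is ln(9/7) + γ.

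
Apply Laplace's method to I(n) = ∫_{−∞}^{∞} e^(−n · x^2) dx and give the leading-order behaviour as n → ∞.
I(n) = sqrt(π/n)

Here φ(x) = x^2 has its unique minimum at x* = 0 with φ(x*) = 0 and φ''(x*) = 2. Laplace's method gives
  I(n) ~ e^(−n φ(x*)) · sqrt(2π / (n · φ''(x*))) = sqrt(2π / (2n)) = sqrt(π/n).
This is exact: substituting u = (x − 0)·sqrt(n) gives I(n) = (1/sqrt(n)) ∫_{−∞}^{∞} e^(−u^2) du = sqrt(π/n).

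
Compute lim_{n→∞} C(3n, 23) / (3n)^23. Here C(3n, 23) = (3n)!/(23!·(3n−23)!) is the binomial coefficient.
lim = 1/23! = 1/25852016738884976640000

With N = 3n → ∞: C(N, 23) / N^23 = [N(N−1)…(N−22)] / (23! · N^23) = (1/23!) · 1 · (1 − 1/(3n)) · … · (1 − 22/(3n)). Each factor → 1 as N → ∞, so the limit is 1/23! = 1/25852016738884976640000.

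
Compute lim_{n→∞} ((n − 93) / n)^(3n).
lim = e^(−279)

Rewrite as (1 − 93/n)^(3n). By the standard limit (1 + x/n)^n → e^x, we have (1 − 93/n)^n → e^(−93), and raising to the 3rd power gives e^(−279).
More precisely, ln[(1 − 93/n)^(3n)] = 3n · ln(1 − 93/n) = 3n · (-93/n + O(1/n^2)) = -279 + O(1/n) → -279.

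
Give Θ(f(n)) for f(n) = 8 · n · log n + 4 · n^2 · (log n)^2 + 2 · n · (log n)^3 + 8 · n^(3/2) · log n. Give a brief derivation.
f(n) ∈ Θ(n^2 · (log n)^2)

Compare the terms by growth order. For large n, n^a · (log n)^b dominates n^a' · (log n)^b' iff a > a', or (a = a' and b > b'). Ranking the 4 terms shows the dominant one is 4 · n^2 · (log n)^2. Hence f(n) ∈ Θ(n^2 · (log n)^2).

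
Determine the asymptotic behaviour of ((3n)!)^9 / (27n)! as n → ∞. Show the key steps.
((3n)!)^9/(27n)! ~ ((2π·3n)^(8/2) / 3) · 9^(−9·3n)  →  0

Write N = 3n. Stirling: N! ~ sqrt(2π N)(N/e)^N and (9N)! ~ sqrt(2π·9N)·(9N/e)^(9N).
  (N!)^9/(9N)! ~ (2π N)^(9/2) (N/e)^(9N) / [sqrt(2π·9N) (9N/e)^(9N)]
     = (2π N)^(9/2) / sqrt(2π·9N) · (N/(9N))^(9N)
     = (2π N)^((9−1)/2) / 3 · 9^(−9N).
Since 9^9 > 1, the factor 9^(−9N) decays exponentially, so the ratio → 0. Substituting N = 3n gives the stated form.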